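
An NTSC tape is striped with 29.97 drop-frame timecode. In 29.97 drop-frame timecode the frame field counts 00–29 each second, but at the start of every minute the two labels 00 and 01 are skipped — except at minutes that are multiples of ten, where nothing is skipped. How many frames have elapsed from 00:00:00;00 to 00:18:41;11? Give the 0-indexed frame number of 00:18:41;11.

33607

Complete 10-minute blocks: 1, each 17982 frames → 17982.
Remaining 8 whole minutes in the current block: 1800 + 7 × 1798 = 14386 frames.
Within the current minute: 41 × 30 + 11 − 2 = 1239 (labels ;00/;01 skipped at this minute). Total = 17982 + 14386 + 1239 = 33607.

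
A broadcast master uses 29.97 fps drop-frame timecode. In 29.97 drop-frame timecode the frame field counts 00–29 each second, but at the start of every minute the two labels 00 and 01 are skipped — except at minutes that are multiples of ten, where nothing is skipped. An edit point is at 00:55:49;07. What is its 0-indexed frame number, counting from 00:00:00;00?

100377

Complete 10-minute blocks: 5, each 17982 frames → 89910.
Remaining 5 whole minutes in the current block: 1800 + 4 × 1798 = 8992 frames.
Within the current minute: 49 × 30 + 7 − 2 = 1475 (labels ;00/;01 skipped at this minute). Total = 89910 + 8992 + 1475 = 100377.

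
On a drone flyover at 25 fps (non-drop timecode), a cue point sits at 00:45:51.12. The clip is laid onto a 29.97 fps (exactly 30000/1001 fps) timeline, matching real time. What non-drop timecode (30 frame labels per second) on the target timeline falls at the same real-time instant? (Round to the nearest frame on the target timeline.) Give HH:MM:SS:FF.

00:45:48:22

Source frame index: (0×3600 + 45×60 + 51) × 25 + 12 = 68787.
Real time: 68787 / (25) = 68787/25 s.
Target frame: (68787/25) × (30000/1001) = 82544400/1001 ≈ 82461.938 → 82462.
At 30 labels/s: frame 82462 → 00:45:48:22.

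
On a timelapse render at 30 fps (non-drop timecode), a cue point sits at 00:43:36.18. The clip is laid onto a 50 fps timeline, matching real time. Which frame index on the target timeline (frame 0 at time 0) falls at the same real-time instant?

frame 130830

Source frame index: (0×3600 + 43×60 + 36) × 30 + 18 = 78498.
Real time: 78498 / (30) = 13083/5 s.
Target frame: (13083/5) × (50) = 130830.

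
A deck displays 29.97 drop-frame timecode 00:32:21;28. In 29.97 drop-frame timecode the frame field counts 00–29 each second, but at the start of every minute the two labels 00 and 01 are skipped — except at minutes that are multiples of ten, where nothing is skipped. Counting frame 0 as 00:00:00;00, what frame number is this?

Complete 10-minute blocks: 3, each 17982 frames → 53946.
Remaining 2 whole minutes in the current block: 1800 + 1 × 1798 = 3598 frames.
Within the current minute: 21 × 30 + 28 − 2 = 656 (labels ;00/;01 skipped at this minute). Total = 53946 + 3598 + 656 = 58200.

58200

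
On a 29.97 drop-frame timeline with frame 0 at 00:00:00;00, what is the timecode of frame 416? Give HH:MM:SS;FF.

Each 10-minute DF block holds 10 × 60 × 30 − 9 × 2 = 17982 frames. 416 ÷ 17982 → 0 full blocks, remainder 416.
Within the partial block the first minute is 1800 frames and each further minute 1798, so 0 further minute boundaries passed. Total skipped labels = 18 × 0 + 2 × 0 = 0.
Non-drop label index = 416 + 0 = 416; at 30 labels/s that is 00:00:13:26, i.e. DF 00:00:13;26.

00:00:13;26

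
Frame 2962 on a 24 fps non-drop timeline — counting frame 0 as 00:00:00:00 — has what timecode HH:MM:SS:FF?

00:02:03:10

2962 ÷ 24 = 123 full seconds, remainder 10 frames.
123 s = 0 h 2 min 3 s.
Timecode: 00:02:03:10.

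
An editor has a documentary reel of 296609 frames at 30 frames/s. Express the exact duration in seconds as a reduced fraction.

296609/30 seconds

Running time = 296609 ÷ (30) = 296609 × 1/30 = 296609/30 s.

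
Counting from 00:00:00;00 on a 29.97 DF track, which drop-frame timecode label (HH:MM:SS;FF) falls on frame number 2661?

00:01:28;23

Each 10-minute DF block holds 10 × 60 × 30 − 9 × 2 = 17982 frames. 2661 ÷ 17982 → 0 full blocks, remainder 2661.
Within the partial block the first minute is 1800 frames and each further minute 1798, so 1 further minute boundary passed. Total skipped labels = 18 × 0 + 2 × 1 = 2.
Non-drop label index = 2661 + 2 = 2663; at 30 labels/s that is 00:01:28:23, i.e. DF 00:01:28;23.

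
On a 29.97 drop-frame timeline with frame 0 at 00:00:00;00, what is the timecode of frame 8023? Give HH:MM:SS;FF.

00:04:27;21

Each 10-minute DF block holds 10 × 60 × 30 − 9 × 2 = 17982 frames. 8023 ÷ 17982 → 0 full blocks, remainder 8023.
Within the partial block the first minute is 1800 frames and each further minute 1798, so 4 further minute boundaries passed. Total skipped labels = 18 × 0 + 2 × 4 = 8.
Non-drop label index = 8023 + 8 = 8031; at 30 labels/s that is 00:04:27:21, i.e. DF 00:04:27;21.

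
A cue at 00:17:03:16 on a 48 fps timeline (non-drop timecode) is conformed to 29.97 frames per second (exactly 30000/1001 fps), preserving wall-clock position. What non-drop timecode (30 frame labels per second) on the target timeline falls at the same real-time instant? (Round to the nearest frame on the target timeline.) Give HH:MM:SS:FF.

Source frame index: (0×3600 + 17×60 + 3) × 48 + 16 = 49120.
Real time: 49120 / (48) = 3070/3 s.
Target frame: (3070/3) × (30000/1001) = 30700000/1001 ≈ 30669.331 → 30669.
At 30 labels/s: frame 30669 → 00:17:02:09.

00:17:02:09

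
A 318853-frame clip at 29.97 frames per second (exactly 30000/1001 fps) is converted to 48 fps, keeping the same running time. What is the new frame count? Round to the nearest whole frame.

510675 frames

Frames at target rate = 318853 × (48) / (30000/1001) = 319171853/625 ≈ 510674.965.
Nearest whole frame: 510675.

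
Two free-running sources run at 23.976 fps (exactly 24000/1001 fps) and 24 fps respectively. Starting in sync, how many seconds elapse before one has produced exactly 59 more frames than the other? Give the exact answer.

The gap grows by |24 − 24000/1001| = 24/1001 frames per second.
Time for a 59-frame gap: 59 ÷ (24/1001) = 59059/24 s.

59059/24 seconds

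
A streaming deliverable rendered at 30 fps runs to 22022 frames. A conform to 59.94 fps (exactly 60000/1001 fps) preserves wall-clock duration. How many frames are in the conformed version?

44000 frames

Target frames = source frames × (target rate / source rate) = 22022 × (60000/1001)/(30) = 22022 × 2000/1001 = 44000.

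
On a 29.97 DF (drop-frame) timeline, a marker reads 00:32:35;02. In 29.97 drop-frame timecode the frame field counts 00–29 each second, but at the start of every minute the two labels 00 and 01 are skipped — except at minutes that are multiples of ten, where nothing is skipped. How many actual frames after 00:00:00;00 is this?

Complete 10-minute blocks: 3, each 17982 frames → 53946.
Remaining 2 whole minutes in the current block: 1800 + 1 × 1798 = 3598 frames.
Within the current minute: 35 × 30 + 2 − 2 = 1050 (labels ;00/;01 skipped at this minute). Total = 53946 + 3598 + 1050 = 58594.

58594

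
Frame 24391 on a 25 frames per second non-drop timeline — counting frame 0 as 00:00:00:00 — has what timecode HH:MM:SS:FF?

24391 ÷ 25 = 975 full seconds, remainder 16 frames.
975 s = 0 h 16 min 15 s.
Timecode: 00:16:15:16.

00:16:15:16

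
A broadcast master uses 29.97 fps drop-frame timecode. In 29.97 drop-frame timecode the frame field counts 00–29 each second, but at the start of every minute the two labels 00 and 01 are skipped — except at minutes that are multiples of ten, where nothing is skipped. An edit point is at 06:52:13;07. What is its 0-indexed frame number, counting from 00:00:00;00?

741255

Complete 10-minute blocks: 41, each 17982 frames → 737262.
Remaining 2 whole minutes in the current block: 1800 + 1 × 1798 = 3598 frames.
Within the current minute: 13 × 30 + 7 − 2 = 395 (labels ;00/;01 skipped at this minute). Total = 737262 + 3598 + 395 = 741255.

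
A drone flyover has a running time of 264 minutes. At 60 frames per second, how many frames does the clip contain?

264 min = 15840 s.
Frames = 15840 × 60 = 950400.

950400 frames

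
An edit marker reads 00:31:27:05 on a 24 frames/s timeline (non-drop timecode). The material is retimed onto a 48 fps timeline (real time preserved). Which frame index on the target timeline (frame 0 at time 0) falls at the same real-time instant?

frame 90586

Source frame index: (0×3600 + 31×60 + 27) × 24 + 5 = 45293.
Real time: 45293 / (24) = 45293/24 s.
Target frame: (45293/24) × (48) = 90586.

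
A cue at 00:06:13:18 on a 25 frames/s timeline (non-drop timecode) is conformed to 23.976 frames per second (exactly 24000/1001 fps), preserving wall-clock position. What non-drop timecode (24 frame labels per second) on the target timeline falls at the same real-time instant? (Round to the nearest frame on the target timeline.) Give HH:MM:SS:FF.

Source frame index: (0×3600 + 6×60 + 13) × 25 + 18 = 9343.
Real time: 9343 / (25) = 9343/25 s.
Target frame: (9343/25) × (24000/1001) = 8969280/1001 ≈ 8960.320 → 8960.
At 24 labels/s: frame 8960 → 00:06:13:08.

00:06:13:08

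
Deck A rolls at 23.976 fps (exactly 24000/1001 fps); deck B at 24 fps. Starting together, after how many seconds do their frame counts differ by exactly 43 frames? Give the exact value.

The gap grows by |24 − 24000/1001| = 24/1001 frames per second.
Time for a 43-frame gap: 43 ÷ (24/1001) = 43043/24 s.

43043/24 seconds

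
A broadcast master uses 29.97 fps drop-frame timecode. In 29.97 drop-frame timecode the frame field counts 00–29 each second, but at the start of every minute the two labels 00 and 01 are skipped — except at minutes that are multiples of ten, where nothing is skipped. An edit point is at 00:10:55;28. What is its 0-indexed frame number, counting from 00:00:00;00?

19660

As if non-drop at 30 labels/s: (0 × 3600 + 10 × 60 + 55) × 30 + 28 = 19678.
Minute boundaries passed: 10; those not divisible by 10: 10 − 1 = 9; dropped labels = 2 × 9 = 18.
Actual frame index = 19678 − 18 = 19660.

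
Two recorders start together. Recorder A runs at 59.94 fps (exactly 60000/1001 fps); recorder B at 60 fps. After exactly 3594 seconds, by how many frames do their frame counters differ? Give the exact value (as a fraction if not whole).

215640/1001 frames

A emits 60000/1001 × 3594 = 215640000/1001 frames; B emits 60 × 3594 = 215640.
Difference = 215640/1001 frames (≈ 215.4246); B is ahead of A.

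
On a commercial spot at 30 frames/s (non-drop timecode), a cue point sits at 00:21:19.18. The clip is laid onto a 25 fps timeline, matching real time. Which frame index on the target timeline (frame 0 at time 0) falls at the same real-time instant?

Source frame index: (0×3600 + 21×60 + 19) × 30 + 18 = 38388.
Real time: 38388 / (30) = 6398/5 s.
Target frame: (6398/5) × (25) = 31990.

frame 31990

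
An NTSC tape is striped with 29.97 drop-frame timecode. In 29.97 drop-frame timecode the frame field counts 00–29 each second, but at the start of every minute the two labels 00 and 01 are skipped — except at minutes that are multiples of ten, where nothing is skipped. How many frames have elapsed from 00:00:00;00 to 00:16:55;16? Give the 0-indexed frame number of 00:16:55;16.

30436

As if non-drop at 30 labels/s: (0 × 3600 + 16 × 60 + 55) × 30 + 16 = 30466.
Minute boundaries passed: 16; those not divisible by 10: 16 − 1 = 15; dropped labels = 2 × 15 = 30.
Actual frame index = 30466 − 30 = 30436.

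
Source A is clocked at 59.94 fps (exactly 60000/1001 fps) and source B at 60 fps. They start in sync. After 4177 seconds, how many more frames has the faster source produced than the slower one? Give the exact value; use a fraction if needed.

A emits 60000/1001 × 4177 = 250620000/1001 frames; B emits 60 × 4177 = 250620.
Difference = 250620/1001 frames (≈ 250.3696); B is ahead of A.

250620/1001 frames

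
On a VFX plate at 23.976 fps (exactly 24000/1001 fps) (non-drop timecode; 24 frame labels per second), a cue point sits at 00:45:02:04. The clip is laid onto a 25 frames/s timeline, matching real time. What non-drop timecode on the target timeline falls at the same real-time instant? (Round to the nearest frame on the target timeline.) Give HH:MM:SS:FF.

00:45:04:22

Source frame index: (0×3600 + 45×60 + 2) × 24 + 4 = 64852.
Real time: 64852 / (24000/1001) = 16229213/6000 s.
Target frame: (16229213/6000) × (25) = 16229213/240 ≈ 67621.721 → 67622.
At 25 labels/s: frame 67622 → 00:45:04:22.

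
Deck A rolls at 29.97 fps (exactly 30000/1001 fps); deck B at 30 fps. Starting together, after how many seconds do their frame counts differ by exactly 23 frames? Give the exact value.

23023/30 seconds

The gap grows by |30 − 30000/1001| = 30/1001 frames per second.
Time for a 23-frame gap: 23 ÷ (30/1001) = 23023/30 s.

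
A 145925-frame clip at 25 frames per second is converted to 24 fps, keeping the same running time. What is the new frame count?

140088 frames

Target frames = source frames × (target rate / source rate) = 145925 × (24)/(25) = 145925 × 24/25 = 140088.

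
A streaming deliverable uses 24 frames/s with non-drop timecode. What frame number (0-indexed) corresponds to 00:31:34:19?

Total seconds to the label: (0 × 3600 + 31 × 60 + 34) = 1894.
Frame index = 1894 × 24 + 19 = 45475.

45475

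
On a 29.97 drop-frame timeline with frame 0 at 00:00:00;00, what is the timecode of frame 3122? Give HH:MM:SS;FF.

Each 10-minute DF block holds 10 × 60 × 30 − 9 × 2 = 17982 frames. 3122 ÷ 17982 → 0 full blocks, remainder 3122.
Within the partial block the first minute is 1800 frames and each further minute 1798, so 1 further minute boundary passed. Total skipped labels = 18 × 0 + 2 × 1 = 2.
Non-drop label index = 3122 + 2 = 3124; at 30 labels/s that is 00:01:44:04, i.e. DF 00:01:44;04.

00:01:44;04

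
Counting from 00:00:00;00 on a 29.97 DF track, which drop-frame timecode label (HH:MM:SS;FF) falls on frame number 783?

00:00:26;03

Ten DF minutes hold 17982 frames, so frame 783 lies in block 0 (frames 0–17981) with 783 frames into that block.
The block's first minute is 1800 frames and the rest 1798 each; 783 frames reaches minute 0, so 0 × 18 + 0 × 2 = 0 labels have been skipped so far.
Adding those back, label number 783 + 0 = 783 at 30 labels/s is 26 s + 3 f = 0 h 0 min 26 s frame 3, i.e. 00:00:26;03.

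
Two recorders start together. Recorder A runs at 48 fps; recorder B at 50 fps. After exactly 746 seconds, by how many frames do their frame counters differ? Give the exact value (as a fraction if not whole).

A emits 48 × 746 = 35808 frames; B emits 50 × 746 = 37300.
Difference = 1492 frames; B is ahead of A.

1492 frames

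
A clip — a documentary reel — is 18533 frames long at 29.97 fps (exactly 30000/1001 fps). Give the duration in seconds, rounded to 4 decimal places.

618.3844 seconds

Running time = 18533 × 1001/30000 = 18551533/30000 s ≈ 618.3844 s.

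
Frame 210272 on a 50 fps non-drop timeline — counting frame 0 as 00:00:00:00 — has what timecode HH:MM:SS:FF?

01:10:05:22

210272 ÷ 50 = 4205 full seconds, remainder 22 frames.
4205 s = 1 h 10 min 5 s.
Timecode: 01:10:05:22.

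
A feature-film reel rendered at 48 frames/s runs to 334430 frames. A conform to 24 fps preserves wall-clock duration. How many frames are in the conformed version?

167215 frames

Target frames = source frames × (target rate / source rate) = 334430 × (24)/(48) = 334430 × 1/2 = 167215.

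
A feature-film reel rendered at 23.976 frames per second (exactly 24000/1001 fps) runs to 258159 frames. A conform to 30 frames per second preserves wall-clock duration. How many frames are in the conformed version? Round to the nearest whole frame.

323021 frames

Frames at target rate = 258159 × (30) / (24000/1001) = 258417159/800 ≈ 323021.449.
Nearest whole frame: 323021.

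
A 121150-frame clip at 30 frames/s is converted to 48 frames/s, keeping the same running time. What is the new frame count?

Target frames = source frames × (target rate / source rate) = 121150 × (48)/(30) = 121150 × 8/5 = 193840.

193840 frames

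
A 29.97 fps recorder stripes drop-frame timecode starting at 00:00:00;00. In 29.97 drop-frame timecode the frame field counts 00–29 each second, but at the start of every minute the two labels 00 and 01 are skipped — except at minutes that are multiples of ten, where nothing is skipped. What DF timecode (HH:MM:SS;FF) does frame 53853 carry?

Each 10-minute DF block holds 10 × 60 × 30 − 9 × 2 = 17982 frames. 53853 ÷ 17982 → 2 full blocks, remainder 17889.
Within the partial block the first minute is 1800 frames and each further minute 1798, so 9 further minute boundaries passed. Total skipped labels = 18 × 2 + 2 × 9 = 54.
Non-drop label index = 53853 + 54 = 53907; at 30 labels/s that is 00:29:56:27, i.e. DF 00:29:56;27.

00:29:56;27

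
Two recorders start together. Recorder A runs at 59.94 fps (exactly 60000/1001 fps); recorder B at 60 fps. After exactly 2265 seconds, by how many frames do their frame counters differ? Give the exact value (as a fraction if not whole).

135900/1001 frames

A emits 60000/1001 × 2265 = 135900000/1001 frames; B emits 60 × 2265 = 135900.
Difference = 135900/1001 frames (≈ 135.7642); B is ahead of A.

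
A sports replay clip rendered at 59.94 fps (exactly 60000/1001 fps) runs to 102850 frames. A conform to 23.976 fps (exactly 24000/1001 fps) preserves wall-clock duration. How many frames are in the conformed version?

Target frames = source frames × (target rate / source rate) = 102850 × (24000/1001)/(60000/1001) = 102850 × 2/5 = 41140.

41140 frames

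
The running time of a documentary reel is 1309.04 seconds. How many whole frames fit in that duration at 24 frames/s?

31416 frames

Frames = 1309.04 × 24 = 785424/25 ≈ 31416.9600.
Complete frames: 31416.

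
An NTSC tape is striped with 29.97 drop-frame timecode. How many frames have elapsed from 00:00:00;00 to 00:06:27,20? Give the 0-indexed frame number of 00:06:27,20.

11618

As if non-drop at 30 labels/s: (0 × 3600 + 6 × 60 + 27) × 30 + 20 = 11630.
Minute boundaries passed: 6; those not divisible by 10: 6 − 0 = 6; dropped labels = 2 × 6 = 12.
Actual frame index = 11630 − 12 = 11618.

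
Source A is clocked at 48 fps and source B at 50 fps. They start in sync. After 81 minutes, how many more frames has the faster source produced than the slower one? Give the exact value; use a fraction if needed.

81 min = 4860 s.
A emits 48 × 4860 = 233280 frames; B emits 50 × 4860 = 243000.
Difference = 9720 frames; B is ahead of A.

9720 frames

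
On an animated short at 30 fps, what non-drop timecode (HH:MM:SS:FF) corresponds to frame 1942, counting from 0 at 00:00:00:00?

1942 ÷ 30 = 64 full seconds, remainder 22 frames.
64 s = 0 h 1 min 4 s.
Timecode: 00:01:04:22.

00:01:04:22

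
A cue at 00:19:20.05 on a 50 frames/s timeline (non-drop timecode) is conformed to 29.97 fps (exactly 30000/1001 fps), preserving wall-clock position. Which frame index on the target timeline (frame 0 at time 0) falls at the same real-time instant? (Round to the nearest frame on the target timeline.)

frame 34768

Source frame index: (0×3600 + 19×60 + 20) × 50 + 5 = 58005.
Real time: 58005 / (50) = 11601/10 s.
Target frame: (11601/10) × (30000/1001) = 34803000/1001 ≈ 34768.232 → 34768.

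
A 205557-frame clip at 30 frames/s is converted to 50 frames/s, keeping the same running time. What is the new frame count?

Frames at target rate = 205557 × (50) / (30) = 342595.

342595 frames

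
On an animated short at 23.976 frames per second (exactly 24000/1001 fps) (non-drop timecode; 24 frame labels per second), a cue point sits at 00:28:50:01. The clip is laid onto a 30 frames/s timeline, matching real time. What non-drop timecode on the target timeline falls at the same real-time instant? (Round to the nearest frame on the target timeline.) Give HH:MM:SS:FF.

Source frame index: (0×3600 + 28×60 + 50) × 24 + 1 = 41521.
Real time: 41521 / (24000/1001) = 41562521/24000 s.
Target frame: (41562521/24000) × (30) = 41562521/800 ≈ 51953.151 → 51953.
At 30 labels/s: frame 51953 → 00:28:51:23.

00:28:51:23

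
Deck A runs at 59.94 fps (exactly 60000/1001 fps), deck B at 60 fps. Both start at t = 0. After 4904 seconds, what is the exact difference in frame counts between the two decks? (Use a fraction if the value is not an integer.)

A emits 60000/1001 × 4904 = 294240000/1001 frames; B emits 60 × 4904 = 294240.
Difference = 294240/1001 frames (≈ 293.9461); B is ahead of A.

294240/1001 frames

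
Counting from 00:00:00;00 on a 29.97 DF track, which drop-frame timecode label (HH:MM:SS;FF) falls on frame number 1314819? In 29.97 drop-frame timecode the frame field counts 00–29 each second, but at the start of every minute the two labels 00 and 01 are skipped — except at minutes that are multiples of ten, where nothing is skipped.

Each 10-minute DF block holds 10 × 60 × 30 − 9 × 2 = 17982 frames. 1314819 ÷ 17982 → 73 full blocks, remainder 2133.
Within the partial block the first minute is 1800 frames and each further minute 1798, so 1 further minute boundary passed. Total skipped labels = 18 × 73 + 2 × 1 = 1316.
Non-drop label index = 1314819 + 1316 = 1316135; at 30 labels/s that is 12:11:11:05, i.e. DF 12:11:11;05.

12:11:11;05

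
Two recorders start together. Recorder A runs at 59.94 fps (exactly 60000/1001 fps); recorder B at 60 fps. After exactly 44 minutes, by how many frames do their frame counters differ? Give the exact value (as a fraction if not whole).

14400/91 frames

44 min = 2640 s.
A emits 60000/1001 × 2640 = 14400000/91 frames; B emits 60 × 2640 = 158400.
Difference = 14400/91 frames (≈ 158.2418); B is ahead of A.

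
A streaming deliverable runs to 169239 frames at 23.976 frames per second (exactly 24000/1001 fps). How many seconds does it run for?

7058.676625 seconds

Running time = 169239 / (24000/1001) = 7058.676625 s.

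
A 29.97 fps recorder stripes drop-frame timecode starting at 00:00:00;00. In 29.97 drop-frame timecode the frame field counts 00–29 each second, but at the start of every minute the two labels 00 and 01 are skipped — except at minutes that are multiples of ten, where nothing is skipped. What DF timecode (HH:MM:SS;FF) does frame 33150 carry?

00:18:26;04

Ten DF minutes hold 17982 frames, so frame 33150 lies in block 1 (frames 17982–35963) with 15168 frames into that block.
The block's first minute is 1800 frames and the rest 1798 each; 15168 frames reaches minute 8, so 1 × 18 + 8 × 2 = 34 labels have been skipped so far.
Adding those back, label number 33150 + 34 = 33184 at 30 labels/s is 1106 s + 4 f = 0 h 18 min 26 s frame 4, i.e. 00:18:26;04.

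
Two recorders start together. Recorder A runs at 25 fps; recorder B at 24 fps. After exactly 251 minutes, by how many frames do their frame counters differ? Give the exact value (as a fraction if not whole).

251 min = 15060 s.
A emits 25 × 15060 = 376500 frames; B emits 24 × 15060 = 361440.
Difference = 15060 frames; B is behind A.

15060 frames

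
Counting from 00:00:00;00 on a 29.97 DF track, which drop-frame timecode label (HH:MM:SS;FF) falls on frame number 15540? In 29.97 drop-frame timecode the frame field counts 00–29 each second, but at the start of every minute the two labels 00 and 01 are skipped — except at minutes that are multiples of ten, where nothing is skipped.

Ten DF minutes hold 17982 frames, so frame 15540 lies in block 0 (frames 0–17981) with 15540 frames into that block.
The block's first minute is 1800 frames and the rest 1798 each; 15540 frames reaches minute 8, so 0 × 18 + 8 × 2 = 16 labels have been skipped so far.
Adding those back, label number 15540 + 16 = 15556 at 30 labels/s is 518 s + 16 f = 0 h 8 min 38 s frame 16, i.e. 00:08:38;16.

00:08:38;16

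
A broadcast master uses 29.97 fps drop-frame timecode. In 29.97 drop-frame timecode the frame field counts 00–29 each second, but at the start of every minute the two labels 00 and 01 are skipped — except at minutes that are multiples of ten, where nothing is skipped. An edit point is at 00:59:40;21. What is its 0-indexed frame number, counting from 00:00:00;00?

107313

Complete 10-minute blocks: 5, each 17982 frames → 89910.
Remaining 9 whole minutes in the current block: 1800 + 8 × 1798 = 16184 frames.
Within the current minute: 40 × 30 + 21 − 2 = 1219 (labels ;00/;01 skipped at this minute). Total = 89910 + 16184 + 1219 = 107313.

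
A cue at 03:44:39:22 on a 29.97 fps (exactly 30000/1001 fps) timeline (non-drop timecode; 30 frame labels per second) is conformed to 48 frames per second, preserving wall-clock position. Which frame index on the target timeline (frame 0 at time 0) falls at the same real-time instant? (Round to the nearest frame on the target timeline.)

Source frame index: (3×3600 + 44×60 + 39) × 30 + 22 = 404392.
Real time: 404392 / (30000/1001) = 50599549/3750 s.
Target frame: (50599549/3750) × (48) = 404796392/625 ≈ 647674.227 → 647674.

frame 647674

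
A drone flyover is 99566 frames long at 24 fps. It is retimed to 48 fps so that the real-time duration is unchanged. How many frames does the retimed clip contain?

Frames at target rate = 99566 × (48) / (24) = 199132.

199132 frames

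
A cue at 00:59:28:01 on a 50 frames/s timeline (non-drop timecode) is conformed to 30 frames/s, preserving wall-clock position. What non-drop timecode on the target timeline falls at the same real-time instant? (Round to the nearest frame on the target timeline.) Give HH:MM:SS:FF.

00:59:28:01

Source frame index: (0×3600 + 59×60 + 28) × 50 + 1 = 178401.
Real time: 178401 / (50) = 178401/50 s.
Target frame: (178401/50) × (30) = 535203/5 ≈ 107040.600 → 107041.
At 30 labels/s: frame 107041 → 00:59:28:01.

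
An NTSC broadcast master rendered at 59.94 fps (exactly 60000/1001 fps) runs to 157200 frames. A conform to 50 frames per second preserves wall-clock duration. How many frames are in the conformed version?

Target frames = source frames × (target rate / source rate) = 157200 × (50)/(60000/1001) = 157200 × 1001/1200 = 131131.

131131 frames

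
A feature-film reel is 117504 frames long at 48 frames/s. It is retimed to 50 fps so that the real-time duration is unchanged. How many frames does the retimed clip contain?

122400 frames

Target frames = source frames × (target rate / source rate) = 117504 × (50)/(48) = 117504 × 25/24 = 122400.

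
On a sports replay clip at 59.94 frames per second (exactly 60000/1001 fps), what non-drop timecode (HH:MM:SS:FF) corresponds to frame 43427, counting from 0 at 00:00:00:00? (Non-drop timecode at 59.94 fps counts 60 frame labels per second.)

00:12:03:47

43427 ÷ 60 = 723 full seconds, remainder 47 frames.
723 s = 0 h 12 min 3 s.
Timecode: 00:12:03:47.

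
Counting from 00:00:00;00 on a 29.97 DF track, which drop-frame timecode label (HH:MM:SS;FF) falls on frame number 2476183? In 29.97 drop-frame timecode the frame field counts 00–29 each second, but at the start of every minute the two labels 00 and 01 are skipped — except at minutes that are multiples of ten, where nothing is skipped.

Ten DF minutes hold 17982 frames, so frame 2476183 lies in block 137 (frames 2463534–2481515) with 12649 frames into that block.
The block's first minute is 1800 frames and the rest 1798 each; 12649 frames reaches minute 7, so 137 × 18 + 7 × 2 = 2480 labels have been skipped so far.
Adding those back, label number 2476183 + 2480 = 2478663 at 30 labels/s is 82622 s + 3 f = 22 h 57 min 2 s frame 3, i.e. 22:57:02;03.

22:57:02;03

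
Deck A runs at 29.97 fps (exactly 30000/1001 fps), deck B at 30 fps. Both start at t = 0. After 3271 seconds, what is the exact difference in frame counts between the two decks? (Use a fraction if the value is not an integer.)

98130/1001 frames

A emits 30000/1001 × 3271 = 98130000/1001 frames; B emits 30 × 3271 = 98130.
Difference = 98130/1001 frames (≈ 98.0320); B is ahead of A.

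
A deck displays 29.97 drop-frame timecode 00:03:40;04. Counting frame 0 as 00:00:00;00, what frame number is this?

Complete 10-minute blocks: 0, each 17982 frames → 0.
Remaining 3 whole minutes in the current block: 1800 + 2 × 1798 = 5396 frames.
Within the current minute: 40 × 30 + 4 − 2 = 1202 (labels ;00/;01 skipped at this minute). Total = 0 + 5396 + 1202 = 6598.

6598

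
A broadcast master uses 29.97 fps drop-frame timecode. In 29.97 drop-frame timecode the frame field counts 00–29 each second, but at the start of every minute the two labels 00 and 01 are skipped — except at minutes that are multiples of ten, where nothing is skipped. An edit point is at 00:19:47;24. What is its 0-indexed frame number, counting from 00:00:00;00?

35598

Complete 10-minute blocks: 1, each 17982 frames → 17982.
Remaining 9 whole minutes in the current block: 1800 + 8 × 1798 = 16184 frames.
Within the current minute: 47 × 30 + 24 − 2 = 1432 (labels ;00/;01 skipped at this minute). Total = 17982 + 16184 + 1432 = 35598.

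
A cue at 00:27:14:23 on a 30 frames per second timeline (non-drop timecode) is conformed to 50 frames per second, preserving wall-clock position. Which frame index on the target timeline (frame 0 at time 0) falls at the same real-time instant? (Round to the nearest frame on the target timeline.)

Source frame index: (0×3600 + 27×60 + 14) × 30 + 23 = 49043.
Real time: 49043 / (30) = 49043/30 s.
Target frame: (49043/30) × (50) = 245215/3 ≈ 81738.333 → 81738.

frame 81738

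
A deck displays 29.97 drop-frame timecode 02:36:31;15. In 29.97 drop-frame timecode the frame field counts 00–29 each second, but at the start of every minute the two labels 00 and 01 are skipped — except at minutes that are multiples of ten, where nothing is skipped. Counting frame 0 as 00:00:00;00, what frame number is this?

281463

Complete 10-minute blocks: 15, each 17982 frames → 269730.
Remaining 6 whole minutes in the current block: 1800 + 5 × 1798 = 10790 frames.
Within the current minute: 31 × 30 + 15 − 2 = 943 (labels ;00/;01 skipped at this minute). Total = 269730 + 10790 + 943 = 281463.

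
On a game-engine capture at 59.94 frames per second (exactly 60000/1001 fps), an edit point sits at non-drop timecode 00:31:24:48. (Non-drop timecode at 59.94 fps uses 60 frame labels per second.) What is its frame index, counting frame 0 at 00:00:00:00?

113088

Total seconds to the label: (0 × 3600 + 31 × 60 + 24) = 1884.
Frame index = 1884 × 60 + 48 = 113088.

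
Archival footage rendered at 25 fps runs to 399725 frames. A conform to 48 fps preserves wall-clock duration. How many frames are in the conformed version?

Target frames = source frames × (target rate / source rate) = 399725 × (48)/(25) = 399725 × 48/25 = 767472.

767472 frames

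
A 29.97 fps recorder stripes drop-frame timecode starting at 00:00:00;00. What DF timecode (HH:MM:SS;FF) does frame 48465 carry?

00:26:57;03

Ten DF minutes hold 17982 frames, so frame 48465 lies in block 2 (frames 35964–53945) with 12501 frames into that block.
The block's first minute is 1800 frames and the rest 1798 each; 12501 frames reaches minute 6, so 2 × 18 + 6 × 2 = 48 labels have been skipped so far.
Adding those back, label number 48465 + 48 = 48513 at 30 labels/s is 1617 s + 3 f = 0 h 26 min 57 s frame 3, i.e. 00:26:57;03.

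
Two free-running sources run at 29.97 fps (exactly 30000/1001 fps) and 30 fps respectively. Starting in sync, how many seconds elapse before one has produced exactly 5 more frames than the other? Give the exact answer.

1001/6 seconds

The gap grows by |30 − 30000/1001| = 30/1001 frames per second.
Time for a 5-frame gap: 5 ÷ (30/1001) = 1001/6 s.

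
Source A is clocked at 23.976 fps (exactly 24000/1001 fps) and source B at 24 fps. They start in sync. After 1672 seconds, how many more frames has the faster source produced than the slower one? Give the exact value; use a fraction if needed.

3648/91 frames

A emits 24000/1001 × 1672 = 3648000/91 frames; B emits 24 × 1672 = 40128.
Difference = 3648/91 frames (≈ 40.0879); B is ahead of A.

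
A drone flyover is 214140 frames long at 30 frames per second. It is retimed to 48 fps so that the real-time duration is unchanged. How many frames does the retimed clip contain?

342624 frames

Target frames = source frames × (target rate / source rate) = 214140 × (48)/(30) = 214140 × 8/5 = 342624.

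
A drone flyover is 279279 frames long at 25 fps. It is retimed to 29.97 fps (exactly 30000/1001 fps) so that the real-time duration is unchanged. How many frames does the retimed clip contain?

Target frames = source frames × (target rate / source rate) = 279279 × (30000/1001)/(25) = 279279 × 1200/1001 = 334800.

334800 frames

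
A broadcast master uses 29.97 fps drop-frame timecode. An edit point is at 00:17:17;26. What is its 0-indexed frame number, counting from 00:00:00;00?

31104

Complete 10-minute blocks: 1, each 17982 frames → 17982.
Remaining 7 whole minutes in the current block: 1800 + 6 × 1798 = 12588 frames.
Within the current minute: 17 × 30 + 26 − 2 = 534 (labels ;00/;01 skipped at this minute). Total = 17982 + 12588 + 534 = 31104.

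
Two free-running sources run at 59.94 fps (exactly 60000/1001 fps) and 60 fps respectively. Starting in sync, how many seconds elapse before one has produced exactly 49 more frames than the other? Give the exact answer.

The gap grows by |60 − 60000/1001| = 60/1001 frames per second.
Time for a 49-frame gap: 49 ÷ (60/1001) = 49049/60 s.

49049/60 seconds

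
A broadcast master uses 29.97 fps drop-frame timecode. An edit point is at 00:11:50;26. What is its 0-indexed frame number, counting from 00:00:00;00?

As if non-drop at 30 labels/s: (0 × 3600 + 11 × 60 + 50) × 30 + 26 = 21326.
Minute boundaries passed: 11; those not divisible by 10: 11 − 1 = 10; dropped labels = 2 × 10 = 20.
Actual frame index = 21326 − 20 = 21306.

21306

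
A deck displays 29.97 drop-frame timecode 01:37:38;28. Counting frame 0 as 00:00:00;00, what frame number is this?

Complete 10-minute blocks: 9, each 17982 frames → 161838.
Remaining 7 whole minutes in the current block: 1800 + 6 × 1798 = 12588 frames.
Within the current minute: 38 × 30 + 28 − 2 = 1166 (labels ;00/;01 skipped at this minute). Total = 161838 + 12588 + 1166 = 175592.

175592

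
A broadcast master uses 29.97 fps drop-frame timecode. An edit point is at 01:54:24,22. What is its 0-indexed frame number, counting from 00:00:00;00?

Complete 10-minute blocks: 11, each 17982 frames → 197802.
Remaining 4 whole minutes in the current block: 1800 + 3 × 1798 = 7194 frames.
Within the current minute: 24 × 30 + 22 − 2 = 740 (labels ;00/;01 skipped at this minute). Total = 197802 + 7194 + 740 = 205736.

205736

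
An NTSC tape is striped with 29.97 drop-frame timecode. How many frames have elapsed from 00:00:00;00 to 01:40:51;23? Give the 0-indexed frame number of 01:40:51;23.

Complete 10-minute blocks: 10, each 17982 frames → 179820.
Remaining 0 whole minutes in the current block: 0 frames.
Within the current minute: 51 × 30 + 23 = 1553. Total = 179820 + 0 + 1553 = 181373.

181373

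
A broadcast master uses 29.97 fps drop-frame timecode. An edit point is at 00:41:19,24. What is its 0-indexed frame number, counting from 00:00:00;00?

As if non-drop at 30 labels/s: (0 × 3600 + 41 × 60 + 19) × 30 + 24 = 74394.
Minute boundaries passed: 41; those not divisible by 10: 41 − 4 = 37; dropped labels = 2 × 37 = 74.
Actual frame index = 74394 − 74 = 74320.

74320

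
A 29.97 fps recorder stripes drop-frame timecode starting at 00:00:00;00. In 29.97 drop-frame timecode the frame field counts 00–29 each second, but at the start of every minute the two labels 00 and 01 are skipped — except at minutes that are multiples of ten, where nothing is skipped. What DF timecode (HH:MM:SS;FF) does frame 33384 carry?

00:18:33;28

Each 10-minute DF block holds 10 × 60 × 30 − 9 × 2 = 17982 frames. 33384 ÷ 17982 → 1 full block, remainder 15402.
Within the partial block the first minute is 1800 frames and each further minute 1798, so 8 further minute boundaries passed. Total skipped labels = 18 × 1 + 2 × 8 = 34.
Non-drop label index = 33384 + 34 = 33418; at 30 labels/s that is 00:18:33:28, i.e. DF 00:18:33;28.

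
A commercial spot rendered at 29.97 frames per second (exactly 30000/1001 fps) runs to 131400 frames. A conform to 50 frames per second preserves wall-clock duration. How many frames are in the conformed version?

219219 frames

Target frames = source frames × (target rate / source rate) = 131400 × (50)/(30000/1001) = 131400 × 1001/600 = 219219.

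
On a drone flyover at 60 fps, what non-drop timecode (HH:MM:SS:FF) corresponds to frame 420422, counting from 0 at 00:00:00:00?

01:56:47:02

420422 ÷ 60 = 7007 full seconds, remainder 2 frames.
7007 s = 1 h 56 min 47 s.
Timecode: 01:56:47:02.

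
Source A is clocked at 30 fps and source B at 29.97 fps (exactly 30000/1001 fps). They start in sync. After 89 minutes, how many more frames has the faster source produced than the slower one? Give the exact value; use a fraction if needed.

160200/1001 frames

89 min = 5340 s.
A emits 30 × 5340 = 160200 frames; B emits 30000/1001 × 5340 = 160200000/1001.
Difference = 160200/1001 frames (≈ 160.0400); B is behind A.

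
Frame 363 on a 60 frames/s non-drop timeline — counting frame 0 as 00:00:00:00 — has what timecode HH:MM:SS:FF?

00:00:06:03

363 ÷ 60 = 6 full seconds, remainder 3 frames.
6 s = 0 h 0 min 6 s.
Timecode: 00:00:06:03.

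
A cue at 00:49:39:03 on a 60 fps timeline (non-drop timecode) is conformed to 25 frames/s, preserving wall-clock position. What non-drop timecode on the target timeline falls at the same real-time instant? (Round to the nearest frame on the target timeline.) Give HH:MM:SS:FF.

00:49:39:01

Source frame index: (0×3600 + 49×60 + 39) × 60 + 3 = 178743.
Real time: 178743 / (60) = 59581/20 s.
Target frame: (59581/20) × (25) = 297905/4 ≈ 74476.250 → 74476.
At 25 labels/s: frame 74476 → 00:49:39:01.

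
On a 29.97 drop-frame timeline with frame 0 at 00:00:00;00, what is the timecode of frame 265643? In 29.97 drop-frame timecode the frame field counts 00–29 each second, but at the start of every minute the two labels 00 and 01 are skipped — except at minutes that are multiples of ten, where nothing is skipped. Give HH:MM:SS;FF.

02:27:43;19

Ten DF minutes hold 17982 frames, so frame 265643 lies in block 14 (frames 251748–269729) with 13895 frames into that block.
The block's first minute is 1800 frames and the rest 1798 each; 13895 frames reaches minute 7, so 14 × 18 + 7 × 2 = 266 labels have been skipped so far.
Adding those back, label number 265643 + 266 = 265909 at 30 labels/s is 8863 s + 19 f = 2 h 27 min 43 s frame 19, i.e. 02:27:43;19.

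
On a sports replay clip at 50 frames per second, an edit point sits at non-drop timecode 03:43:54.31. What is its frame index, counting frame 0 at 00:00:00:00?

Total seconds to the label: (3 × 3600 + 43 × 60 + 54) = 13434.
Frame index = 13434 × 50 + 31 = 671731.

frame 671731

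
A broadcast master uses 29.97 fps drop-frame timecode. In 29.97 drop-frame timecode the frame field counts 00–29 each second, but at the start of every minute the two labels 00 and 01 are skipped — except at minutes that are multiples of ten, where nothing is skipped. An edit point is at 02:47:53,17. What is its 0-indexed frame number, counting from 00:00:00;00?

Complete 10-minute blocks: 16, each 17982 frames → 287712.
Remaining 7 whole minutes in the current block: 1800 + 6 × 1798 = 12588 frames.
Within the current minute: 53 × 30 + 17 − 2 = 1605 (labels ;00/;01 skipped at this minute). Total = 287712 + 12588 + 1605 = 301905.

301905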